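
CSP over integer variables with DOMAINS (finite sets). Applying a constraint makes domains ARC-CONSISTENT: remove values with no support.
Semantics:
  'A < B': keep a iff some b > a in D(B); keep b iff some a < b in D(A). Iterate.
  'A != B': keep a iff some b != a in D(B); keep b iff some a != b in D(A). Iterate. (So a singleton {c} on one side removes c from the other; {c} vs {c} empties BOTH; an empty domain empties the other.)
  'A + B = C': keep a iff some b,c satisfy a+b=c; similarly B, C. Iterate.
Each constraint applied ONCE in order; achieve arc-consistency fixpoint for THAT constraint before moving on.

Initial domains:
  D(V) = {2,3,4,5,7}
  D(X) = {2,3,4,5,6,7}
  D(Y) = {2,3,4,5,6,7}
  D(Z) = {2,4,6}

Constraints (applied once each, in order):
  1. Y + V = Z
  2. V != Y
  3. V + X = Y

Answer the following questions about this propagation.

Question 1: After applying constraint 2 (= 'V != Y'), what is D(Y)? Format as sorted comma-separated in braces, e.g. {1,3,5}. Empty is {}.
Constraint 1 (Y + V = Z) on D(Y)={2,3,4,5,6,7} D(V)={2,3,4,5,7} D(Z)={2,4,6}: Y {2,3,4,5,6,7}->{2,3,4}; V {2,3,4,5,7}->{2,3,4}; Z {2,4,6}->{4,6}
Constraint 2 (V != Y) on D(V)={2,3,4} D(Y)={2,3,4}: no change
So after constraint 2: D(Y) = {2,3,4}

Answer: {2,3,4}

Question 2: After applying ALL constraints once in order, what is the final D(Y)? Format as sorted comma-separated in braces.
Answer: {4}

Derivation:
Constraint 1 (Y + V = Z) on D(Y)={2,3,4,5,6,7} D(V)={2,3,4,5,7} D(Z)={2,4,6}: Y {2,3,4,5,6,7}->{2,3,4}; V {2,3,4,5,7}->{2,3,4}; Z {2,4,6}->{4,6}
Constraint 2 (V != Y) on D(V)={2,3,4} D(Y)={2,3,4}: no change
Constraint 3 (V + X = Y) on D(V)={2,3,4} D(X)={2,3,4,5,6,7} D(Y)={2,3,4}: V {2,3,4}->{2}; X {2,3,4,5,6,7}->{2}; Y {2,3,4}->{4}
So after all 3 constraints: D(Y) = {4}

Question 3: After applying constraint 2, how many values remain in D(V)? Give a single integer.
Answer: 3

Derivation:
Constraint 1 (Y + V = Z) on D(Y)={2,3,4,5,6,7} D(V)={2,3,4,5,7} D(Z)={2,4,6}: Y {2,3,4,5,6,7}->{2,3,4}; V {2,3,4,5,7}->{2,3,4}; Z {2,4,6}->{4,6}
Constraint 2 (V != Y) on D(V)={2,3,4} D(Y)={2,3,4}: no change
So after constraint 2: D(V)={2,3,4}, size = 3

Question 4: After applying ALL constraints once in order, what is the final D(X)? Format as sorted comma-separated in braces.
Constraint 1 (Y + V = Z) on D(Y)={2,3,4,5,6,7} D(V)={2,3,4,5,7} D(Z)={2,4,6}: Y {2,3,4,5,6,7}->{2,3,4}; V {2,3,4,5,7}->{2,3,4}; Z {2,4,6}->{4,6}
Constraint 2 (V != Y) on D(V)={2,3,4} D(Y)={2,3,4}: no change
Constraint 3 (V + X = Y) on D(V)={2,3,4} D(X)={2,3,4,5,6,7} D(Y)={2,3,4}: V {2,3,4}->{2}; X {2,3,4,5,6,7}->{2}; Y {2,3,4}->{4}
So after all 3 constraints: D(X) = {2}

Answer: {2}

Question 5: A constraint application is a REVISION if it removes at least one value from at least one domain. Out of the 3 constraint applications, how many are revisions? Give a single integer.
Constraint 1 (Y + V = Z) on D(Y)={2,3,4,5,6,7} D(V)={2,3,4,5,7} D(Z)={2,4,6}: Y {2,3,4,5,6,7}->{2,3,4}; V {2,3,4,5,7}->{2,3,4}; Z {2,4,6}->{4,6} => REVISION
Constraint 2 (V != Y) on D(V)={2,3,4} D(Y)={2,3,4}: no change => not a revision
Constraint 3 (V + X = Y) on D(V)={2,3,4} D(X)={2,3,4,5,6,7} D(Y)={2,3,4}: V {2,3,4}->{2}; X {2,3,4,5,6,7}->{2}; Y {2,3,4}->{4} => REVISION
Total revisions = 2

Answer: 2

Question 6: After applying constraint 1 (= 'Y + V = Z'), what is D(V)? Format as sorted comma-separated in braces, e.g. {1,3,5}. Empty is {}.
Answer: {2,3,4}

Derivation:
Constraint 1 (Y + V = Z) on D(Y)={2,3,4,5,6,7} D(V)={2,3,4,5,7} D(Z)={2,4,6}: Y {2,3,4,5,6,7}->{2,3,4}; V {2,3,4,5,7}->{2,3,4}; Z {2,4,6}->{4,6}
So after constraint 1: D(V) = {2,3,4}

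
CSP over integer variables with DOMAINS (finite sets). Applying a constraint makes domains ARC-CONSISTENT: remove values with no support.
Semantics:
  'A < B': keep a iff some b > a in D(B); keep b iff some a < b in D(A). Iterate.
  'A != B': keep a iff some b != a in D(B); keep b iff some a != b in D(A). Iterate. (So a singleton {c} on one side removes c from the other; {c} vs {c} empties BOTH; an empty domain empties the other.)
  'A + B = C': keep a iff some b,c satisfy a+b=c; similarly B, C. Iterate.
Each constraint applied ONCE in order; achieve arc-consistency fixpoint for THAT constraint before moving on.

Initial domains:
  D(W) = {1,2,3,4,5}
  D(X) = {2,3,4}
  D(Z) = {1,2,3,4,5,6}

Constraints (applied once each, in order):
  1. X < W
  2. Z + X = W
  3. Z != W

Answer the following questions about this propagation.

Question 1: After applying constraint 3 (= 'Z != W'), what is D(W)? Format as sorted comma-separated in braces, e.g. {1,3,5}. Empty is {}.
Constraint 1 (X < W) on D(X)={2,3,4} D(W)={1,2,3,4,5}: W {1,2,3,4,5}->{3,4,5}
Constraint 2 (Z + X = W) on D(Z)={1,2,3,4,5,6} D(X)={2,3,4} D(W)={3,4,5}: Z {1,2,3,4,5,6}->{1,2,3}
Constraint 3 (Z != W) on D(Z)={1,2,3} D(W)={3,4,5}: no change
So after constraint 3: D(W) = {3,4,5}

Answer: {3,4,5}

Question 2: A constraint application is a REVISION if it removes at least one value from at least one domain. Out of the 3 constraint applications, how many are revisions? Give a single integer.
Constraint 1 (X < W) on D(X)={2,3,4} D(W)={1,2,3,4,5}: W {1,2,3,4,5}->{3,4,5} => REVISION
Constraint 2 (Z + X = W) on D(Z)={1,2,3,4,5,6} D(X)={2,3,4} D(W)={3,4,5}: Z {1,2,3,4,5,6}->{1,2,3} => REVISION
Constraint 3 (Z != W) on D(Z)={1,2,3} D(W)={3,4,5}: no change => not a revision
Total revisions = 2

Answer: 2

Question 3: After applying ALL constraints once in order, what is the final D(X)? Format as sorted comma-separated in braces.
Answer: {2,3,4}

Derivation:
Constraint 1 (X < W) on D(X)={2,3,4} D(W)={1,2,3,4,5}: W {1,2,3,4,5}->{3,4,5}
Constraint 2 (Z + X = W) on D(Z)={1,2,3,4,5,6} D(X)={2,3,4} D(W)={3,4,5}: Z {1,2,3,4,5,6}->{1,2,3}
Constraint 3 (Z != W) on D(Z)={1,2,3} D(W)={3,4,5}: no change
So after all 3 constraints: D(X) = {2,3,4}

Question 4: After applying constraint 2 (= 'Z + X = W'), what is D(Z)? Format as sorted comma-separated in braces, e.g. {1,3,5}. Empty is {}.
Answer: {1,2,3}

Derivation:
Constraint 1 (X < W) on D(X)={2,3,4} D(W)={1,2,3,4,5}: W {1,2,3,4,5}->{3,4,5}
Constraint 2 (Z + X = W) on D(Z)={1,2,3,4,5,6} D(X)={2,3,4} D(W)={3,4,5}: Z {1,2,3,4,5,6}->{1,2,3}
So after constraint 2: D(Z) = {1,2,3}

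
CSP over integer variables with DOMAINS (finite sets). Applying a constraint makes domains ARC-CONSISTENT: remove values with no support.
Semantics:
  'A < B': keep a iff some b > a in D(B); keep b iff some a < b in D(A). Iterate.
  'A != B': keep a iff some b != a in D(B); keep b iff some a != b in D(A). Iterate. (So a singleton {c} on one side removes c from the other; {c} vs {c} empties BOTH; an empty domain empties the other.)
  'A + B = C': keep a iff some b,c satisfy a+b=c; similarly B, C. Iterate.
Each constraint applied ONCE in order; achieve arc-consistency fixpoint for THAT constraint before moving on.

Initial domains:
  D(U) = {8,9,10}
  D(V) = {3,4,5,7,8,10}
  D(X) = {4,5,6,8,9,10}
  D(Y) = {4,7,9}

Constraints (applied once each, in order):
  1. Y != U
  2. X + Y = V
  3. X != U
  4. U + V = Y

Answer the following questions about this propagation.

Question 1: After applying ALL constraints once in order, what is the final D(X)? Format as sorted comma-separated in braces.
Constraint 1 (Y != U) on D(Y)={4,7,9} D(U)={8,9,10}: no change
Constraint 2 (X + Y = V) on D(X)={4,5,6,8,9,10} D(Y)={4,7,9} D(V)={3,4,5,7,8,10}: X {4,5,6,8,9,10}->{4,6}; Y {4,7,9}->{4}; V {3,4,5,7,8,10}->{8,10}
Constraint 3 (X != U) on D(X)={4,6} D(U)={8,9,10}: no change
Constraint 4 (U + V = Y) on D(U)={8,9,10} D(V)={8,10} D(Y)={4}: U {8,9,10}->{}; V {8,10}->{}; Y {4}->{}
So after all 4 constraints: D(X) = {4,6}

Answer: {4,6}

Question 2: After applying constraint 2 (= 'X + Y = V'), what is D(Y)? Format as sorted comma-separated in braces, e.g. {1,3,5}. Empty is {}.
Answer: {4}

Derivation:
Constraint 1 (Y != U) on D(Y)={4,7,9} D(U)={8,9,10}: no change
Constraint 2 (X + Y = V) on D(X)={4,5,6,8,9,10} D(Y)={4,7,9} D(V)={3,4,5,7,8,10}: X {4,5,6,8,9,10}->{4,6}; Y {4,7,9}->{4}; V {3,4,5,7,8,10}->{8,10}
So after constraint 2: D(Y) = {4}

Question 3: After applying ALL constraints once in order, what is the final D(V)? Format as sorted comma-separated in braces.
Constraint 1 (Y != U) on D(Y)={4,7,9} D(U)={8,9,10}: no change
Constraint 2 (X + Y = V) on D(X)={4,5,6,8,9,10} D(Y)={4,7,9} D(V)={3,4,5,7,8,10}: X {4,5,6,8,9,10}->{4,6}; Y {4,7,9}->{4}; V {3,4,5,7,8,10}->{8,10}
Constraint 3 (X != U) on D(X)={4,6} D(U)={8,9,10}: no change
Constraint 4 (U + V = Y) on D(U)={8,9,10} D(V)={8,10} D(Y)={4}: U {8,9,10}->{}; V {8,10}->{}; Y {4}->{}
So after all 4 constraints: D(V) = {}

Answer: {}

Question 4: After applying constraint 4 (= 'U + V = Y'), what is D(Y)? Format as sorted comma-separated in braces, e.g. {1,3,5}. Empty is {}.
Constraint 1 (Y != U) on D(Y)={4,7,9} D(U)={8,9,10}: no change
Constraint 2 (X + Y = V) on D(X)={4,5,6,8,9,10} D(Y)={4,7,9} D(V)={3,4,5,7,8,10}: X {4,5,6,8,9,10}->{4,6}; Y {4,7,9}->{4}; V {3,4,5,7,8,10}->{8,10}
Constraint 3 (X != U) on D(X)={4,6} D(U)={8,9,10}: no change
Constraint 4 (U + V = Y) on D(U)={8,9,10} D(V)={8,10} D(Y)={4}: U {8,9,10}->{}; V {8,10}->{}; Y {4}->{}
So after constraint 4: D(Y) = {}

Answer: {}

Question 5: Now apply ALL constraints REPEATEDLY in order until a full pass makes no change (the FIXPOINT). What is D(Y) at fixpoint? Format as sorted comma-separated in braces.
Answer: {}

Derivation:
pass 0 (initial): D(Y)={4,7,9}
pass 1: U {8,9,10}->{}; V {3,4,5,7,8,10}->{}; X {4,5,6,8,9,10}->{4,6}; Y {4,7,9}->{}
pass 2: X {4,6}->{}
pass 3: no change
Fixpoint after 3 passes: D(Y) = {}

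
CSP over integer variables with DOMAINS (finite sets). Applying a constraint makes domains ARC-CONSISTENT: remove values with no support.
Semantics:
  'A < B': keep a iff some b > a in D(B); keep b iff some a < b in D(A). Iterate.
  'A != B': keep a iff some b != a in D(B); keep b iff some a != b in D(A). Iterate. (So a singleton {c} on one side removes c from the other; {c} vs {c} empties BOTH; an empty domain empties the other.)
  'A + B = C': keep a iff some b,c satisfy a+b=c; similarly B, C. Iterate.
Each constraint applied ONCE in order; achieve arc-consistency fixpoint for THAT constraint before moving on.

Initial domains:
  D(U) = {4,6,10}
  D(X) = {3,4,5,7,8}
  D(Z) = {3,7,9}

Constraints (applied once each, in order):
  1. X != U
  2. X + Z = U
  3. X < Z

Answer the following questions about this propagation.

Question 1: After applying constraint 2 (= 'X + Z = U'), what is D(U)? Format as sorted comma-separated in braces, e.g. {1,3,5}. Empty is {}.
Answer: {6,10}

Derivation:
Constraint 1 (X != U) on D(X)={3,4,5,7,8} D(U)={4,6,10}: no change
Constraint 2 (X + Z = U) on D(X)={3,4,5,7,8} D(Z)={3,7,9} D(U)={4,6,10}: X {3,4,5,7,8}->{3,7}; Z {3,7,9}->{3,7}; U {4,6,10}->{6,10}
So after constraint 2: D(U) = {6,10}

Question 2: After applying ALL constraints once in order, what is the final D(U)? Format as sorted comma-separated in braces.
Answer: {6,10}

Derivation:
Constraint 1 (X != U) on D(X)={3,4,5,7,8} D(U)={4,6,10}: no change
Constraint 2 (X + Z = U) on D(X)={3,4,5,7,8} D(Z)={3,7,9} D(U)={4,6,10}: X {3,4,5,7,8}->{3,7}; Z {3,7,9}->{3,7}; U {4,6,10}->{6,10}
Constraint 3 (X < Z) on D(X)={3,7} D(Z)={3,7}: X {3,7}->{3}; Z {3,7}->{7}
So after all 3 constraints: D(U) = {6,10}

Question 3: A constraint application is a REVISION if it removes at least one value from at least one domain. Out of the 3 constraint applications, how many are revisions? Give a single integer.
Answer: 2

Derivation:
Constraint 1 (X != U) on D(X)={3,4,5,7,8} D(U)={4,6,10}: no change => not a revision
Constraint 2 (X + Z = U) on D(X)={3,4,5,7,8} D(Z)={3,7,9} D(U)={4,6,10}: X {3,4,5,7,8}->{3,7}; Z {3,7,9}->{3,7}; U {4,6,10}->{6,10} => REVISION
Constraint 3 (X < Z) on D(X)={3,7} D(Z)={3,7}: X {3,7}->{3}; Z {3,7}->{7} => REVISION
Total revisions = 2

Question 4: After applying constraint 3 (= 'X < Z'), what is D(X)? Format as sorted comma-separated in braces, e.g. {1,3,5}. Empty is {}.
Answer: {3}

Derivation:
Constraint 1 (X != U) on D(X)={3,4,5,7,8} D(U)={4,6,10}: no change
Constraint 2 (X + Z = U) on D(X)={3,4,5,7,8} D(Z)={3,7,9} D(U)={4,6,10}: X {3,4,5,7,8}->{3,7}; Z {3,7,9}->{3,7}; U {4,6,10}->{6,10}
Constraint 3 (X < Z) on D(X)={3,7} D(Z)={3,7}: X {3,7}->{3}; Z {3,7}->{7}
So after constraint 3: D(X) = {3}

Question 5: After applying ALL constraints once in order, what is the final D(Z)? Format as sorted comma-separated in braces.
Constraint 1 (X != U) on D(X)={3,4,5,7,8} D(U)={4,6,10}: no change
Constraint 2 (X + Z = U) on D(X)={3,4,5,7,8} D(Z)={3,7,9} D(U)={4,6,10}: X {3,4,5,7,8}->{3,7}; Z {3,7,9}->{3,7}; U {4,6,10}->{6,10}
Constraint 3 (X < Z) on D(X)={3,7} D(Z)={3,7}: X {3,7}->{3}; Z {3,7}->{7}
So after all 3 constraints: D(Z) = {7}

Answer: {7}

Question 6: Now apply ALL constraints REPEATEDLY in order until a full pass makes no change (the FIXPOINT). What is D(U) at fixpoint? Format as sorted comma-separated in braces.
pass 0 (initial): D(U)={4,6,10}
pass 1: U {4,6,10}->{6,10}; X {3,4,5,7,8}->{3}; Z {3,7,9}->{7}
pass 2: U {6,10}->{10}
pass 3: no change
Fixpoint after 3 passes: D(U) = {10}

Answer: {10}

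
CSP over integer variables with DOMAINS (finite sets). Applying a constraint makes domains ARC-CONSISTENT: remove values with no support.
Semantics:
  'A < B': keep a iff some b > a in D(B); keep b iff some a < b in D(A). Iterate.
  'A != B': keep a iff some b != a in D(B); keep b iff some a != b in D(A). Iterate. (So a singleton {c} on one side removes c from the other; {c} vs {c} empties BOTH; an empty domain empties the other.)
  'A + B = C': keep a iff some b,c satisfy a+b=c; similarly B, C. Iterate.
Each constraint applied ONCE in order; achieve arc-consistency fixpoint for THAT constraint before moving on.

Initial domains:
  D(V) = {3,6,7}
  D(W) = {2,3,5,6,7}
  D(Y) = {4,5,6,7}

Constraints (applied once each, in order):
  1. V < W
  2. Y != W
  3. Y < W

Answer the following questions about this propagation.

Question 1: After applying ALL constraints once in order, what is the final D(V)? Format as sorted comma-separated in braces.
Answer: {3,6}

Derivation:
Constraint 1 (V < W) on D(V)={3,6,7} D(W)={2,3,5,6,7}: V {3,6,7}->{3,6}; W {2,3,5,6,7}->{5,6,7}
Constraint 2 (Y != W) on D(Y)={4,5,6,7} D(W)={5,6,7}: no change
Constraint 3 (Y < W) on D(Y)={4,5,6,7} D(W)={5,6,7}: Y {4,5,6,7}->{4,5,6}
So after all 3 constraints: D(V) = {3,6}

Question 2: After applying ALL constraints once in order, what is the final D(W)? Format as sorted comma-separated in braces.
Answer: {5,6,7}

Derivation:
Constraint 1 (V < W) on D(V)={3,6,7} D(W)={2,3,5,6,7}: V {3,6,7}->{3,6}; W {2,3,5,6,7}->{5,6,7}
Constraint 2 (Y != W) on D(Y)={4,5,6,7} D(W)={5,6,7}: no change
Constraint 3 (Y < W) on D(Y)={4,5,6,7} D(W)={5,6,7}: Y {4,5,6,7}->{4,5,6}
So after all 3 constraints: D(W) = {5,6,7}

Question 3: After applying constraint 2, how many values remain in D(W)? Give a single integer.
Constraint 1 (V < W) on D(V)={3,6,7} D(W)={2,3,5,6,7}: V {3,6,7}->{3,6}; W {2,3,5,6,7}->{5,6,7}
Constraint 2 (Y != W) on D(Y)={4,5,6,7} D(W)={5,6,7}: no change
So after constraint 2: D(W)={5,6,7}, size = 3

Answer: 3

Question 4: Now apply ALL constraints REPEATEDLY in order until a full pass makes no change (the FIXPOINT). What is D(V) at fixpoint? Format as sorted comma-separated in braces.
Answer: {3,6}

Derivation:
pass 0 (initial): D(V)={3,6,7}
pass 1: V {3,6,7}->{3,6}; W {2,3,5,6,7}->{5,6,7}; Y {4,5,6,7}->{4,5,6}
pass 2: no change
Fixpoint after 2 passes: D(V) = {3,6}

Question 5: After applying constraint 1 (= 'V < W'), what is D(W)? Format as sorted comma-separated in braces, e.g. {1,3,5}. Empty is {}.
Answer: {5,6,7}

Derivation:
Constraint 1 (V < W) on D(V)={3,6,7} D(W)={2,3,5,6,7}: V {3,6,7}->{3,6}; W {2,3,5,6,7}->{5,6,7}
So after constraint 1: D(W) = {5,6,7}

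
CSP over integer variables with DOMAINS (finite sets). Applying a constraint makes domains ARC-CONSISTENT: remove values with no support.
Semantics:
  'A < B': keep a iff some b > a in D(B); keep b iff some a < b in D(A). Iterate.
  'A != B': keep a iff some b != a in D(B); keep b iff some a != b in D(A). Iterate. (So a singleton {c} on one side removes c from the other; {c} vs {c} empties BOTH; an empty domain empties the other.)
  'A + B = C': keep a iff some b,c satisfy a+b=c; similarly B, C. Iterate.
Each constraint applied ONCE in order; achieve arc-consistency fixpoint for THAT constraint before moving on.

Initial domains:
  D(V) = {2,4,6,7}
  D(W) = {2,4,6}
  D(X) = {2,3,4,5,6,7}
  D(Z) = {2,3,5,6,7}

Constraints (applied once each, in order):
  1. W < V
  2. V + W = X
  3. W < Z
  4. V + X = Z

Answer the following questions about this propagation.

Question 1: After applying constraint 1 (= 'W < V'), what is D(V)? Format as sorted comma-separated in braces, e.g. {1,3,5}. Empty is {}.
Constraint 1 (W < V) on D(W)={2,4,6} D(V)={2,4,6,7}: V {2,4,6,7}->{4,6,7}
So after constraint 1: D(V) = {4,6,7}

Answer: {4,6,7}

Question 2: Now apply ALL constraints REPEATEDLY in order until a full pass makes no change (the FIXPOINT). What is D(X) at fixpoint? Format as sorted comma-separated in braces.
Answer: {}

Derivation:
pass 0 (initial): D(X)={2,3,4,5,6,7}
pass 1: V {2,4,6,7}->{}; W {2,4,6}->{2}; X {2,3,4,5,6,7}->{}; Z {2,3,5,6,7}->{}
pass 2: W {2}->{}
pass 3: no change
Fixpoint after 3 passes: D(X) = {}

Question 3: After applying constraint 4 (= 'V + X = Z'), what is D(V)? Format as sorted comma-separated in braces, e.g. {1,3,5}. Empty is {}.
Answer: {}

Derivation:
Constraint 1 (W < V) on D(W)={2,4,6} D(V)={2,4,6,7}: V {2,4,6,7}->{4,6,7}
Constraint 2 (V + W = X) on D(V)={4,6,7} D(W)={2,4,6} D(X)={2,3,4,5,6,7}: V {4,6,7}->{4}; W {2,4,6}->{2}; X {2,3,4,5,6,7}->{6}
Constraint 3 (W < Z) on D(W)={2} D(Z)={2,3,5,6,7}: Z {2,3,5,6,7}->{3,5,6,7}
Constraint 4 (V + X = Z) on D(V)={4} D(X)={6} D(Z)={3,5,6,7}: V {4}->{}; X {6}->{}; Z {3,5,6,7}->{}
So after constraint 4: D(V) = {}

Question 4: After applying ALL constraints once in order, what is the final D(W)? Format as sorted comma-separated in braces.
Constraint 1 (W < V) on D(W)={2,4,6} D(V)={2,4,6,7}: V {2,4,6,7}->{4,6,7}
Constraint 2 (V + W = X) on D(V)={4,6,7} D(W)={2,4,6} D(X)={2,3,4,5,6,7}: V {4,6,7}->{4}; W {2,4,6}->{2}; X {2,3,4,5,6,7}->{6}
Constraint 3 (W < Z) on D(W)={2} D(Z)={2,3,5,6,7}: Z {2,3,5,6,7}->{3,5,6,7}
Constraint 4 (V + X = Z) on D(V)={4} D(X)={6} D(Z)={3,5,6,7}: V {4}->{}; X {6}->{}; Z {3,5,6,7}->{}
So after all 4 constraints: D(W) = {2}

Answer: {2}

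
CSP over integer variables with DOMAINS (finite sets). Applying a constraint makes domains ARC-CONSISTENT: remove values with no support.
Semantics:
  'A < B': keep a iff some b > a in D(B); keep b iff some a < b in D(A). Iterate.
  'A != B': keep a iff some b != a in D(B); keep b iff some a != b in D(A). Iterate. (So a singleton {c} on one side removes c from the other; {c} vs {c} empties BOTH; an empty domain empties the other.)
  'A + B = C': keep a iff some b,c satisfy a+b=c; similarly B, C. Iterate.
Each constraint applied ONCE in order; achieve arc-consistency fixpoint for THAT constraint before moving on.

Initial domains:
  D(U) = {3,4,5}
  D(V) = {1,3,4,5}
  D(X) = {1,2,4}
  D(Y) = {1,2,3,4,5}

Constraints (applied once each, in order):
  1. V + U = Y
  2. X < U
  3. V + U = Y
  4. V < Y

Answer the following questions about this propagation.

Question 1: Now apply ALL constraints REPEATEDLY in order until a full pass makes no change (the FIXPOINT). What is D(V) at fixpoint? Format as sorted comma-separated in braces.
Answer: {1}

Derivation:
pass 0 (initial): D(V)={1,3,4,5}
pass 1: U {3,4,5}->{3,4}; V {1,3,4,5}->{1}; X {1,2,4}->{1,2}; Y {1,2,3,4,5}->{4,5}
pass 2: no change
Fixpoint after 2 passes: D(V) = {1}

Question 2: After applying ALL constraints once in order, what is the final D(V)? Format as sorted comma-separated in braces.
Constraint 1 (V + U = Y) on D(V)={1,3,4,5} D(U)={3,4,5} D(Y)={1,2,3,4,5}: V {1,3,4,5}->{1}; U {3,4,5}->{3,4}; Y {1,2,3,4,5}->{4,5}
Constraint 2 (X < U) on D(X)={1,2,4} D(U)={3,4}: X {1,2,4}->{1,2}
Constraint 3 (V + U = Y) on D(V)={1} D(U)={3,4} D(Y)={4,5}: no change
Constraint 4 (V < Y) on D(V)={1} D(Y)={4,5}: no change
So after all 4 constraints: D(V) = {1}

Answer: {1}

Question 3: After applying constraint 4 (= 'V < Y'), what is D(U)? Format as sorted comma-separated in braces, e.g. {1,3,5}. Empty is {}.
Answer: {3,4}

Derivation:
Constraint 1 (V + U = Y) on D(V)={1,3,4,5} D(U)={3,4,5} D(Y)={1,2,3,4,5}: V {1,3,4,5}->{1}; U {3,4,5}->{3,4}; Y {1,2,3,4,5}->{4,5}
Constraint 2 (X < U) on D(X)={1,2,4} D(U)={3,4}: X {1,2,4}->{1,2}
Constraint 3 (V + U = Y) on D(V)={1} D(U)={3,4} D(Y)={4,5}: no change
Constraint 4 (V < Y) on D(V)={1} D(Y)={4,5}: no change
So after constraint 4: D(U) = {3,4}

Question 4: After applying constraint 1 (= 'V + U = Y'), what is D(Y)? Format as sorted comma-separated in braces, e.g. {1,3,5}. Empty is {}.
Answer: {4,5}

Derivation:
Constraint 1 (V + U = Y) on D(V)={1,3,4,5} D(U)={3,4,5} D(Y)={1,2,3,4,5}: V {1,3,4,5}->{1}; U {3,4,5}->{3,4}; Y {1,2,3,4,5}->{4,5}
So after constraint 1: D(Y) = {4,5}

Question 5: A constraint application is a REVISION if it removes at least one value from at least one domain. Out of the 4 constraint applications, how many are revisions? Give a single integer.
Constraint 1 (V + U = Y) on D(V)={1,3,4,5} D(U)={3,4,5} D(Y)={1,2,3,4,5}: V {1,3,4,5}->{1}; U {3,4,5}->{3,4}; Y {1,2,3,4,5}->{4,5} => REVISION
Constraint 2 (X < U) on D(X)={1,2,4} D(U)={3,4}: X {1,2,4}->{1,2} => REVISION
Constraint 3 (V + U = Y) on D(V)={1} D(U)={3,4} D(Y)={4,5}: no change => not a revision
Constraint 4 (V < Y) on D(V)={1} D(Y)={4,5}: no change => not a revision
Total revisions = 2

Answer: 2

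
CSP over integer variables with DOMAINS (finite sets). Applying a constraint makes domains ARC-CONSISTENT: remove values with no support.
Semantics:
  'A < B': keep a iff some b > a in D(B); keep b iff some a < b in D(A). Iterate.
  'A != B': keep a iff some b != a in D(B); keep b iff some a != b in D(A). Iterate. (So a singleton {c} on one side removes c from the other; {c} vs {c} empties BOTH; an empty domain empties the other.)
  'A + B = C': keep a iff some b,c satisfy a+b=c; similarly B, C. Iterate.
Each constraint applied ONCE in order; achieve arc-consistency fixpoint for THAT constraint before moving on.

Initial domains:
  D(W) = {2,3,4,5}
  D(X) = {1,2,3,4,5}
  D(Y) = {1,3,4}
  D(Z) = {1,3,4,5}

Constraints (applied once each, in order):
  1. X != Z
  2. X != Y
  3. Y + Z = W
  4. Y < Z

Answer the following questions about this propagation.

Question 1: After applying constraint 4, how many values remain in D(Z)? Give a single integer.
Constraint 1 (X != Z) on D(X)={1,2,3,4,5} D(Z)={1,3,4,5}: no change
Constraint 2 (X != Y) on D(X)={1,2,3,4,5} D(Y)={1,3,4}: no change
Constraint 3 (Y + Z = W) on D(Y)={1,3,4} D(Z)={1,3,4,5} D(W)={2,3,4,5}: Z {1,3,4,5}->{1,3,4}; W {2,3,4,5}->{2,4,5}
Constraint 4 (Y < Z) on D(Y)={1,3,4} D(Z)={1,3,4}: Y {1,3,4}->{1,3}; Z {1,3,4}->{3,4}
So after constraint 4: D(Z)={3,4}, size = 2

Answer: 2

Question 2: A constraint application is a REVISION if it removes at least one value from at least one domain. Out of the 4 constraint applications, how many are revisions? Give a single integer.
Answer: 2

Derivation:
Constraint 1 (X != Z) on D(X)={1,2,3,4,5} D(Z)={1,3,4,5}: no change => not a revision
Constraint 2 (X != Y) on D(X)={1,2,3,4,5} D(Y)={1,3,4}: no change => not a revision
Constraint 3 (Y + Z = W) on D(Y)={1,3,4} D(Z)={1,3,4,5} D(W)={2,3,4,5}: Z {1,3,4,5}->{1,3,4}; W {2,3,4,5}->{2,4,5} => REVISION
Constraint 4 (Y < Z) on D(Y)={1,3,4} D(Z)={1,3,4}: Y {1,3,4}->{1,3}; Z {1,3,4}->{3,4} => REVISION
Total revisions = 2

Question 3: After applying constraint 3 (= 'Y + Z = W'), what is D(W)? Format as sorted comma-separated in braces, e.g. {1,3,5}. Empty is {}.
Answer: {2,4,5}

Derivation:
Constraint 1 (X != Z) on D(X)={1,2,3,4,5} D(Z)={1,3,4,5}: no change
Constraint 2 (X != Y) on D(X)={1,2,3,4,5} D(Y)={1,3,4}: no change
Constraint 3 (Y + Z = W) on D(Y)={1,3,4} D(Z)={1,3,4,5} D(W)={2,3,4,5}: Z {1,3,4,5}->{1,3,4}; W {2,3,4,5}->{2,4,5}
So after constraint 3: D(W) = {2,4,5}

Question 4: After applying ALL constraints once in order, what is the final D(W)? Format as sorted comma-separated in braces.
Constraint 1 (X != Z) on D(X)={1,2,3,4,5} D(Z)={1,3,4,5}: no change
Constraint 2 (X != Y) on D(X)={1,2,3,4,5} D(Y)={1,3,4}: no change
Constraint 3 (Y + Z = W) on D(Y)={1,3,4} D(Z)={1,3,4,5} D(W)={2,3,4,5}: Z {1,3,4,5}->{1,3,4}; W {2,3,4,5}->{2,4,5}
Constraint 4 (Y < Z) on D(Y)={1,3,4} D(Z)={1,3,4}: Y {1,3,4}->{1,3}; Z {1,3,4}->{3,4}
So after all 4 constraints: D(W) = {2,4,5}

Answer: {2,4,5}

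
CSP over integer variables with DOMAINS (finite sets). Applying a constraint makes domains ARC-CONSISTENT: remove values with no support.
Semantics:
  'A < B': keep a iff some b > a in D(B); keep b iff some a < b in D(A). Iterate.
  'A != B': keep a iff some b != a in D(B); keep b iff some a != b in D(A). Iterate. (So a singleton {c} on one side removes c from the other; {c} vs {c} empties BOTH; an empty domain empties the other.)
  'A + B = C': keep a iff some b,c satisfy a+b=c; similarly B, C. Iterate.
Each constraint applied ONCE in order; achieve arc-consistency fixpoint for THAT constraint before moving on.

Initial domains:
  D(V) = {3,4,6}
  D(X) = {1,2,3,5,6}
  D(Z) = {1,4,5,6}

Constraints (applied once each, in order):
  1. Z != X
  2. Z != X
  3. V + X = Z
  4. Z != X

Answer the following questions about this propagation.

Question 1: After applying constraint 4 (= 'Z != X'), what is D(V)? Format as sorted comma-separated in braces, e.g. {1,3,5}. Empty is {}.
Answer: {3,4}

Derivation:
Constraint 1 (Z != X) on D(Z)={1,4,5,6} D(X)={1,2,3,5,6}: no change
Constraint 2 (Z != X) on D(Z)={1,4,5,6} D(X)={1,2,3,5,6}: no change
Constraint 3 (V + X = Z) on D(V)={3,4,6} D(X)={1,2,3,5,6} D(Z)={1,4,5,6}: V {3,4,6}->{3,4}; X {1,2,3,5,6}->{1,2,3}; Z {1,4,5,6}->{4,5,6}
Constraint 4 (Z != X) on D(Z)={4,5,6} D(X)={1,2,3}: no change
So after constraint 4: D(V) = {3,4}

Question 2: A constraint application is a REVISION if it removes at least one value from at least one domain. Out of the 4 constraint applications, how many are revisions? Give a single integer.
Constraint 1 (Z != X) on D(Z)={1,4,5,6} D(X)={1,2,3,5,6}: no change => not a revision
Constraint 2 (Z != X) on D(Z)={1,4,5,6} D(X)={1,2,3,5,6}: no change => not a revision
Constraint 3 (V + X = Z) on D(V)={3,4,6} D(X)={1,2,3,5,6} D(Z)={1,4,5,6}: V {3,4,6}->{3,4}; X {1,2,3,5,6}->{1,2,3}; Z {1,4,5,6}->{4,5,6} => REVISION
Constraint 4 (Z != X) on D(Z)={4,5,6} D(X)={1,2,3}: no change => not a revision
Total revisions = 1

Answer: 1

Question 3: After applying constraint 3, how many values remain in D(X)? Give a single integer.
Answer: 3

Derivation:
Constraint 1 (Z != X) on D(Z)={1,4,5,6} D(X)={1,2,3,5,6}: no change
Constraint 2 (Z != X) on D(Z)={1,4,5,6} D(X)={1,2,3,5,6}: no change
Constraint 3 (V + X = Z) on D(V)={3,4,6} D(X)={1,2,3,5,6} D(Z)={1,4,5,6}: V {3,4,6}->{3,4}; X {1,2,3,5,6}->{1,2,3}; Z {1,4,5,6}->{4,5,6}
So after constraint 3: D(X)={1,2,3}, size = 3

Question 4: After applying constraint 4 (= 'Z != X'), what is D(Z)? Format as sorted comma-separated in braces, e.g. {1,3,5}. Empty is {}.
Answer: {4,5,6}

Derivation:
Constraint 1 (Z != X) on D(Z)={1,4,5,6} D(X)={1,2,3,5,6}: no change
Constraint 2 (Z != X) on D(Z)={1,4,5,6} D(X)={1,2,3,5,6}: no change
Constraint 3 (V + X = Z) on D(V)={3,4,6} D(X)={1,2,3,5,6} D(Z)={1,4,5,6}: V {3,4,6}->{3,4}; X {1,2,3,5,6}->{1,2,3}; Z {1,4,5,6}->{4,5,6}
Constraint 4 (Z != X) on D(Z)={4,5,6} D(X)={1,2,3}: no change
So after constraint 4: D(Z) = {4,5,6}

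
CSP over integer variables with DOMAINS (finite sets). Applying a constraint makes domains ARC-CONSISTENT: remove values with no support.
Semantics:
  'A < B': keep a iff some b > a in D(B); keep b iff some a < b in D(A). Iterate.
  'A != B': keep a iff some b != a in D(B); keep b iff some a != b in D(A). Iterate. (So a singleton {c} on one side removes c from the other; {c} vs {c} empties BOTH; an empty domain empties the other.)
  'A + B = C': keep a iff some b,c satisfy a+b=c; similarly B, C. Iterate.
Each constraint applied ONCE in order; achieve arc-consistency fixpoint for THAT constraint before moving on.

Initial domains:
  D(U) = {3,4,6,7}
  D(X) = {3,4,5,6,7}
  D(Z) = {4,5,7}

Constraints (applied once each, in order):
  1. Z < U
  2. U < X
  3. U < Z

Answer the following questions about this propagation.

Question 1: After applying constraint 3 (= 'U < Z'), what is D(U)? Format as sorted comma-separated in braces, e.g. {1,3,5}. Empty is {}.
Constraint 1 (Z < U) on D(Z)={4,5,7} D(U)={3,4,6,7}: Z {4,5,7}->{4,5}; U {3,4,6,7}->{6,7}
Constraint 2 (U < X) on D(U)={6,7} D(X)={3,4,5,6,7}: U {6,7}->{6}; X {3,4,5,6,7}->{7}
Constraint 3 (U < Z) on D(U)={6} D(Z)={4,5}: U {6}->{}; Z {4,5}->{}
So after constraint 3: D(U) = {}

Answer: {}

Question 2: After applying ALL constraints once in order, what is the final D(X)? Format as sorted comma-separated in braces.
Answer: {7}

Derivation:
Constraint 1 (Z < U) on D(Z)={4,5,7} D(U)={3,4,6,7}: Z {4,5,7}->{4,5}; U {3,4,6,7}->{6,7}
Constraint 2 (U < X) on D(U)={6,7} D(X)={3,4,5,6,7}: U {6,7}->{6}; X {3,4,5,6,7}->{7}
Constraint 3 (U < Z) on D(U)={6} D(Z)={4,5}: U {6}->{}; Z {4,5}->{}
So after all 3 constraints: D(X) = {7}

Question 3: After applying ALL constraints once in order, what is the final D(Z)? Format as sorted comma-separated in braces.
Constraint 1 (Z < U) on D(Z)={4,5,7} D(U)={3,4,6,7}: Z {4,5,7}->{4,5}; U {3,4,6,7}->{6,7}
Constraint 2 (U < X) on D(U)={6,7} D(X)={3,4,5,6,7}: U {6,7}->{6}; X {3,4,5,6,7}->{7}
Constraint 3 (U < Z) on D(U)={6} D(Z)={4,5}: U {6}->{}; Z {4,5}->{}
So after all 3 constraints: D(Z) = {}

Answer: {}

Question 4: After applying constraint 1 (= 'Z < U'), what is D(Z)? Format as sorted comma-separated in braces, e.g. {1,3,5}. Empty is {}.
Constraint 1 (Z < U) on D(Z)={4,5,7} D(U)={3,4,6,7}: Z {4,5,7}->{4,5}; U {3,4,6,7}->{6,7}
So after constraint 1: D(Z) = {4,5}

Answer: {4,5}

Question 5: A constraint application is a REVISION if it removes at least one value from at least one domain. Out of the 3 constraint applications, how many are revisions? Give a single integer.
Answer: 3

Derivation:
Constraint 1 (Z < U) on D(Z)={4,5,7} D(U)={3,4,6,7}: Z {4,5,7}->{4,5}; U {3,4,6,7}->{6,7} => REVISION
Constraint 2 (U < X) on D(U)={6,7} D(X)={3,4,5,6,7}: U {6,7}->{6}; X {3,4,5,6,7}->{7} => REVISION
Constraint 3 (U < Z) on D(U)={6} D(Z)={4,5}: U {6}->{}; Z {4,5}->{} => REVISION
Total revisions = 3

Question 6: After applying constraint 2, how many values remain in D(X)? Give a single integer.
Answer: 1

Derivation:
Constraint 1 (Z < U) on D(Z)={4,5,7} D(U)={3,4,6,7}: Z {4,5,7}->{4,5}; U {3,4,6,7}->{6,7}
Constraint 2 (U < X) on D(U)={6,7} D(X)={3,4,5,6,7}: U {6,7}->{6}; X {3,4,5,6,7}->{7}
So after constraint 2: D(X)={7}, size = 1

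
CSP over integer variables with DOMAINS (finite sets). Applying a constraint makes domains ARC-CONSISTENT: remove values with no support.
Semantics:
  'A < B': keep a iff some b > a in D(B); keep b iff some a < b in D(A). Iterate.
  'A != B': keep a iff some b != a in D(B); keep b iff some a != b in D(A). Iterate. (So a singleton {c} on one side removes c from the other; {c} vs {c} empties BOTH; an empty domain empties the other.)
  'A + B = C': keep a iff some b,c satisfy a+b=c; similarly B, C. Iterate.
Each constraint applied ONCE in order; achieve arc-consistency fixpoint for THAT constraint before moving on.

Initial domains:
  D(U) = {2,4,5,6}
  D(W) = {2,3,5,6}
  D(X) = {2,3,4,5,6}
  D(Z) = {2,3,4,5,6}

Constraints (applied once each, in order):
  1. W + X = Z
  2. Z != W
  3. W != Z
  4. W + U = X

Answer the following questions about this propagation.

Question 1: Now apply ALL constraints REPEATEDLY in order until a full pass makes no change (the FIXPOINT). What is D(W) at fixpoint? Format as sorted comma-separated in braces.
pass 0 (initial): D(W)={2,3,5,6}
pass 1: U {2,4,5,6}->{2}; W {2,3,5,6}->{2}; X {2,3,4,5,6}->{4}; Z {2,3,4,5,6}->{4,5,6}
pass 2: Z {4,5,6}->{6}
pass 3: no change
Fixpoint after 3 passes: D(W) = {2}

Answer: {2}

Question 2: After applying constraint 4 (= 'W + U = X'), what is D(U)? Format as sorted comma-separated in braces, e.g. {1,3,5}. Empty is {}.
Answer: {2}

Derivation:
Constraint 1 (W + X = Z) on D(W)={2,3,5,6} D(X)={2,3,4,5,6} D(Z)={2,3,4,5,6}: W {2,3,5,6}->{2,3}; X {2,3,4,5,6}->{2,3,4}; Z {2,3,4,5,6}->{4,5,6}
Constraint 2 (Z != W) on D(Z)={4,5,6} D(W)={2,3}: no change
Constraint 3 (W != Z) on D(W)={2,3} D(Z)={4,5,6}: no change
Constraint 4 (W + U = X) on D(W)={2,3} D(U)={2,4,5,6} D(X)={2,3,4}: W {2,3}->{2}; U {2,4,5,6}->{2}; X {2,3,4}->{4}
So after constraint 4: D(U) = {2}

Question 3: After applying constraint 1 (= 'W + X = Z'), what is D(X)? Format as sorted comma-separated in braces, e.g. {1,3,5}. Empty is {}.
Answer: {2,3,4}

Derivation:
Constraint 1 (W + X = Z) on D(W)={2,3,5,6} D(X)={2,3,4,5,6} D(Z)={2,3,4,5,6}: W {2,3,5,6}->{2,3}; X {2,3,4,5,6}->{2,3,4}; Z {2,3,4,5,6}->{4,5,6}
So after constraint 1: D(X) = {2,3,4}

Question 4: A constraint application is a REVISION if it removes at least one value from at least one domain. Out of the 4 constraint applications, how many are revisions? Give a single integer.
Answer: 2

Derivation:
Constraint 1 (W + X = Z) on D(W)={2,3,5,6} D(X)={2,3,4,5,6} D(Z)={2,3,4,5,6}: W {2,3,5,6}->{2,3}; X {2,3,4,5,6}->{2,3,4}; Z {2,3,4,5,6}->{4,5,6} => REVISION
Constraint 2 (Z != W) on D(Z)={4,5,6} D(W)={2,3}: no change => not a revision
Constraint 3 (W != Z) on D(W)={2,3} D(Z)={4,5,6}: no change => not a revision
Constraint 4 (W + U = X) on D(W)={2,3} D(U)={2,4,5,6} D(X)={2,3,4}: W {2,3}->{2}; U {2,4,5,6}->{2}; X {2,3,4}->{4} => REVISION
Total revisions = 2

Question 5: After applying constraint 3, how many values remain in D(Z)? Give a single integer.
Constraint 1 (W + X = Z) on D(W)={2,3,5,6} D(X)={2,3,4,5,6} D(Z)={2,3,4,5,6}: W {2,3,5,6}->{2,3}; X {2,3,4,5,6}->{2,3,4}; Z {2,3,4,5,6}->{4,5,6}
Constraint 2 (Z != W) on D(Z)={4,5,6} D(W)={2,3}: no change
Constraint 3 (W != Z) on D(W)={2,3} D(Z)={4,5,6}: no change
So after constraint 3: D(Z)={4,5,6}, size = 3

Answer: 3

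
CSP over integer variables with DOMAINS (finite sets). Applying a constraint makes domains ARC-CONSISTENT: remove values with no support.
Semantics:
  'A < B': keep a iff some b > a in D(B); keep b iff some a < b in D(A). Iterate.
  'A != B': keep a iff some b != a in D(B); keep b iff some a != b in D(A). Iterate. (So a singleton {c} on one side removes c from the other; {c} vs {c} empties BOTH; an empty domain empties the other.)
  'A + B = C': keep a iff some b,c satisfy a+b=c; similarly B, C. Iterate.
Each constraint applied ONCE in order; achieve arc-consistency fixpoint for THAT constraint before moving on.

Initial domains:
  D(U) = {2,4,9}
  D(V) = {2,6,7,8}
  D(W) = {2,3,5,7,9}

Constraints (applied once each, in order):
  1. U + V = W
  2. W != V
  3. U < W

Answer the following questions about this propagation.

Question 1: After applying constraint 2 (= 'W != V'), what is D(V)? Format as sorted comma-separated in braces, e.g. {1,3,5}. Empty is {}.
Answer: {7}

Derivation:
Constraint 1 (U + V = W) on D(U)={2,4,9} D(V)={2,6,7,8} D(W)={2,3,5,7,9}: U {2,4,9}->{2}; V {2,6,7,8}->{7}; W {2,3,5,7,9}->{9}
Constraint 2 (W != V) on D(W)={9} D(V)={7}: no change
So after constraint 2: D(V) = {7}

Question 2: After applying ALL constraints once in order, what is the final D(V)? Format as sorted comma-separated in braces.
Constraint 1 (U + V = W) on D(U)={2,4,9} D(V)={2,6,7,8} D(W)={2,3,5,7,9}: U {2,4,9}->{2}; V {2,6,7,8}->{7}; W {2,3,5,7,9}->{9}
Constraint 2 (W != V) on D(W)={9} D(V)={7}: no change
Constraint 3 (U < W) on D(U)={2} D(W)={9}: no change
So after all 3 constraints: D(V) = {7}

Answer: {7}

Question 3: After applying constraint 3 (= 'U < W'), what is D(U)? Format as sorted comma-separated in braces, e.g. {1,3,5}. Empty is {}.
Constraint 1 (U + V = W) on D(U)={2,4,9} D(V)={2,6,7,8} D(W)={2,3,5,7,9}: U {2,4,9}->{2}; V {2,6,7,8}->{7}; W {2,3,5,7,9}->{9}
Constraint 2 (W != V) on D(W)={9} D(V)={7}: no change
Constraint 3 (U < W) on D(U)={2} D(W)={9}: no change
So after constraint 3: D(U) = {2}

Answer: {2}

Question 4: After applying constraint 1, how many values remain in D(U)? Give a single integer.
Constraint 1 (U + V = W) on D(U)={2,4,9} D(V)={2,6,7,8} D(W)={2,3,5,7,9}: U {2,4,9}->{2}; V {2,6,7,8}->{7}; W {2,3,5,7,9}->{9}
So after constraint 1: D(U)={2}, size = 1

Answer: 1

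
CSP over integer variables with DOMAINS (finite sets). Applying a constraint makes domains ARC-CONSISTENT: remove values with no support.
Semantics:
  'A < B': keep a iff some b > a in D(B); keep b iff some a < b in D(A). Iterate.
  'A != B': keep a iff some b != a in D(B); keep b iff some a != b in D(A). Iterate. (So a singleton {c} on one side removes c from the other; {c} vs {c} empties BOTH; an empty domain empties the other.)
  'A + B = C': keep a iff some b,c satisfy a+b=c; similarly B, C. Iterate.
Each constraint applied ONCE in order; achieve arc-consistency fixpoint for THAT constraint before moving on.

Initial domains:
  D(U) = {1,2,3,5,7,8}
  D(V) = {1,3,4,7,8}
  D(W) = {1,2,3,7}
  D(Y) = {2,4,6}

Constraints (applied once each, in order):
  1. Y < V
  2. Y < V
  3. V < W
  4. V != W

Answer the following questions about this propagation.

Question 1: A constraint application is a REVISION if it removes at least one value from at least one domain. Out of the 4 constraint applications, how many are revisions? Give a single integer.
Constraint 1 (Y < V) on D(Y)={2,4,6} D(V)={1,3,4,7,8}: V {1,3,4,7,8}->{3,4,7,8} => REVISION
Constraint 2 (Y < V) on D(Y)={2,4,6} D(V)={3,4,7,8}: no change => not a revision
Constraint 3 (V < W) on D(V)={3,4,7,8} D(W)={1,2,3,7}: V {3,4,7,8}->{3,4}; W {1,2,3,7}->{7} => REVISION
Constraint 4 (V != W) on D(V)={3,4} D(W)={7}: no change => not a revision
Total revisions = 2

Answer: 2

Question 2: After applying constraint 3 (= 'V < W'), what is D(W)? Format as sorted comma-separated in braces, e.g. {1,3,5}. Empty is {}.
Answer: {7}

Derivation:
Constraint 1 (Y < V) on D(Y)={2,4,6} D(V)={1,3,4,7,8}: V {1,3,4,7,8}->{3,4,7,8}
Constraint 2 (Y < V) on D(Y)={2,4,6} D(V)={3,4,7,8}: no change
Constraint 3 (V < W) on D(V)={3,4,7,8} D(W)={1,2,3,7}: V {3,4,7,8}->{3,4}; W {1,2,3,7}->{7}
So after constraint 3: D(W) = {7}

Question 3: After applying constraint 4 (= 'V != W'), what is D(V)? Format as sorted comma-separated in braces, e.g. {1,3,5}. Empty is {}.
Constraint 1 (Y < V) on D(Y)={2,4,6} D(V)={1,3,4,7,8}: V {1,3,4,7,8}->{3,4,7,8}
Constraint 2 (Y < V) on D(Y)={2,4,6} D(V)={3,4,7,8}: no change
Constraint 3 (V < W) on D(V)={3,4,7,8} D(W)={1,2,3,7}: V {3,4,7,8}->{3,4}; W {1,2,3,7}->{7}
Constraint 4 (V != W) on D(V)={3,4} D(W)={7}: no change
So after constraint 4: D(V) = {3,4}

Answer: {3,4}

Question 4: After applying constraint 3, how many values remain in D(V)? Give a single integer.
Constraint 1 (Y < V) on D(Y)={2,4,6} D(V)={1,3,4,7,8}: V {1,3,4,7,8}->{3,4,7,8}
Constraint 2 (Y < V) on D(Y)={2,4,6} D(V)={3,4,7,8}: no change
Constraint 3 (V < W) on D(V)={3,4,7,8} D(W)={1,2,3,7}: V {3,4,7,8}->{3,4}; W {1,2,3,7}->{7}
So after constraint 3: D(V)={3,4}, size = 2

Answer: 2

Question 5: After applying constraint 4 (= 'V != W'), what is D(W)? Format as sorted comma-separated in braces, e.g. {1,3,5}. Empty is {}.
Constraint 1 (Y < V) on D(Y)={2,4,6} D(V)={1,3,4,7,8}: V {1,3,4,7,8}->{3,4,7,8}
Constraint 2 (Y < V) on D(Y)={2,4,6} D(V)={3,4,7,8}: no change
Constraint 3 (V < W) on D(V)={3,4,7,8} D(W)={1,2,3,7}: V {3,4,7,8}->{3,4}; W {1,2,3,7}->{7}
Constraint 4 (V != W) on D(V)={3,4} D(W)={7}: no change
So after constraint 4: D(W) = {7}

Answer: {7}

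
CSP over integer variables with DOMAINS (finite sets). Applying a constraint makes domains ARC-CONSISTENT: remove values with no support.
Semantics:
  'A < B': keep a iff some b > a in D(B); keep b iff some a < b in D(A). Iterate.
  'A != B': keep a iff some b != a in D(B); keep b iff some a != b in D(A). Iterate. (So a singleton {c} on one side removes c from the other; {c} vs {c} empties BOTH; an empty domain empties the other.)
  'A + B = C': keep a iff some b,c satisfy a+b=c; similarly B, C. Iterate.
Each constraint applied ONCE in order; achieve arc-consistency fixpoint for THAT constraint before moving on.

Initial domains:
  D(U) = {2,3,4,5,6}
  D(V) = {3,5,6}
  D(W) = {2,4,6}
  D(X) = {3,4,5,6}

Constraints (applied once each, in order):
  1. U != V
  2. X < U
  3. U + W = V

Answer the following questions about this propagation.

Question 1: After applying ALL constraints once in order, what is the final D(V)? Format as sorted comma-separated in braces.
Constraint 1 (U != V) on D(U)={2,3,4,5,6} D(V)={3,5,6}: no change
Constraint 2 (X < U) on D(X)={3,4,5,6} D(U)={2,3,4,5,6}: X {3,4,5,6}->{3,4,5}; U {2,3,4,5,6}->{4,5,6}
Constraint 3 (U + W = V) on D(U)={4,5,6} D(W)={2,4,6} D(V)={3,5,6}: U {4,5,6}->{4}; W {2,4,6}->{2}; V {3,5,6}->{6}
So after all 3 constraints: D(V) = {6}

Answer: {6}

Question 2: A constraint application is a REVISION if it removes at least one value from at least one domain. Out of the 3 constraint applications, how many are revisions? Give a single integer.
Constraint 1 (U != V) on D(U)={2,3,4,5,6} D(V)={3,5,6}: no change => not a revision
Constraint 2 (X < U) on D(X)={3,4,5,6} D(U)={2,3,4,5,6}: X {3,4,5,6}->{3,4,5}; U {2,3,4,5,6}->{4,5,6} => REVISION
Constraint 3 (U + W = V) on D(U)={4,5,6} D(W)={2,4,6} D(V)={3,5,6}: U {4,5,6}->{4}; W {2,4,6}->{2}; V {3,5,6}->{6} => REVISION
Total revisions = 2

Answer: 2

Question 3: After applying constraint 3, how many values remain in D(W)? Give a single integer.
Constraint 1 (U != V) on D(U)={2,3,4,5,6} D(V)={3,5,6}: no change
Constraint 2 (X < U) on D(X)={3,4,5,6} D(U)={2,3,4,5,6}: X {3,4,5,6}->{3,4,5}; U {2,3,4,5,6}->{4,5,6}
Constraint 3 (U + W = V) on D(U)={4,5,6} D(W)={2,4,6} D(V)={3,5,6}: U {4,5,6}->{4}; W {2,4,6}->{2}; V {3,5,6}->{6}
So after constraint 3: D(W)={2}, size = 1

Answer: 1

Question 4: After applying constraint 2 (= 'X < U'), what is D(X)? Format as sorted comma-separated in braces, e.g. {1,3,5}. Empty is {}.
Answer: {3,4,5}

Derivation:
Constraint 1 (U != V) on D(U)={2,3,4,5,6} D(V)={3,5,6}: no change
Constraint 2 (X < U) on D(X)={3,4,5,6} D(U)={2,3,4,5,6}: X {3,4,5,6}->{3,4,5}; U {2,3,4,5,6}->{4,5,6}
So after constraint 2: D(X) = {3,4,5}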